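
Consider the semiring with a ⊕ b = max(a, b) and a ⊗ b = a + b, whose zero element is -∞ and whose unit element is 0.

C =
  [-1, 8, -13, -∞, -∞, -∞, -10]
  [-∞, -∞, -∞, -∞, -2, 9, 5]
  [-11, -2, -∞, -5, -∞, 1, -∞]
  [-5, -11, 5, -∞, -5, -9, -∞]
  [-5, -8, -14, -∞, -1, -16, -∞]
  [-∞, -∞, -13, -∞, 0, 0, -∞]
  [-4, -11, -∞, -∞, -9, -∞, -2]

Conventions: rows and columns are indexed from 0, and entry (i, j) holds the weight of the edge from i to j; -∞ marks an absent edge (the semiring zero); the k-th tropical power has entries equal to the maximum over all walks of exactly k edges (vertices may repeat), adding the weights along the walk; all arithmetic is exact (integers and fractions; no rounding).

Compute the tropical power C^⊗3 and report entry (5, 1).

C^⊗2:
  [-2, 7, -14, -18, 6, 17, 13]
  [1, -6, -4, -∞, 9, 9, 3]
  [-10, -3, 0, -∞, 1, 7, 3]
  [-6, 3, -18, 0, -6, 6, -6]
  [-6, 3, -15, -19, -2, 1, -3]
  [-5, -8, -13, -18, 0, 0, -∞]
  [-5, 4, -17, -∞, -10, -2, -4]
C^⊗3:
  [9, 6, 4, -19, 17, 17, 12]
  [4, 9, -4, -9, 9, 9, 1]
  [-1, -2, -6, -5, 7, 7, 2]
  [-5, 2, 5, -23, 6, 12, 8]
  [-7, 2, -12, -20, 1, 12, 8]
  [-5, 3, -13, -18, 0, 1, -3]
  [-6, 3, -15, -22, 2, 13, 9]
Key observation: the optimum is the walk 5->4->0->1, with weight 0 + (-5) + 8 = 3.
Optimal value attained by: walk 5->4->0->1.
Answer: (C^⊗3)[5][1] = 3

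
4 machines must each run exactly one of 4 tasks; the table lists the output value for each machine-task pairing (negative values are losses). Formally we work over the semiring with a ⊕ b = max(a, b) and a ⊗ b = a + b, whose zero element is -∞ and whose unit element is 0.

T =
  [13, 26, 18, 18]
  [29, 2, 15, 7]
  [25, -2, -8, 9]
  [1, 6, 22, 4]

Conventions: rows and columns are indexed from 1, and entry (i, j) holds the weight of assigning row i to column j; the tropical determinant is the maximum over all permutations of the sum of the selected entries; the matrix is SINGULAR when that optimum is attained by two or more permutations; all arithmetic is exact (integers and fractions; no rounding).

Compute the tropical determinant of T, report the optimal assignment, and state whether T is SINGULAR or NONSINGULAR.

σ = (1, 2, 3, 4): 13 + 2 + (-8) + 4 = 11
σ = (1, 2, 4, 3): 13 + 2 + 9 + 22 = 46
σ = (1, 3, 2, 4): 13 + 15 + (-2) + 4 = 30
σ = (1, 3, 4, 2): 13 + 15 + 9 + 6 = 43
σ = (1, 4, 2, 3): 13 + 7 + (-2) + 22 = 40
σ = (1, 4, 3, 2): 13 + 7 + (-8) + 6 = 18
σ = (2, 1, 3, 4): 26 + 29 + (-8) + 4 = 51
σ = (2, 1, 4, 3): 26 + 29 + 9 + 22 = 86
σ = (2, 3, 1, 4): 26 + 15 + 25 + 4 = 70
σ = (2, 3, 4, 1): 26 + 15 + 9 + 1 = 51
σ = (2, 4, 1, 3): 26 + 7 + 25 + 22 = 80
σ = (2, 4, 3, 1): 26 + 7 + (-8) + 1 = 26
σ = (3, 1, 2, 4): 18 + 29 + (-2) + 4 = 49
σ = (3, 1, 4, 2): 18 + 29 + 9 + 6 = 62
σ = (3, 2, 1, 4): 18 + 2 + 25 + 4 = 49
σ = (3, 2, 4, 1): 18 + 2 + 9 + 1 = 30
σ = (3, 4, 1, 2): 18 + 7 + 25 + 6 = 56
σ = (3, 4, 2, 1): 18 + 7 + (-2) + 1 = 24
σ = (4, 1, 2, 3): 18 + 29 + (-2) + 22 = 67
σ = (4, 1, 3, 2): 18 + 29 + (-8) + 6 = 45
σ = (4, 2, 1, 3): 18 + 2 + 25 + 22 = 67
σ = (4, 2, 3, 1): 18 + 2 + (-8) + 1 = 13
σ = (4, 3, 1, 2): 18 + 15 + 25 + 6 = 64
σ = (4, 3, 2, 1): 18 + 15 + (-2) + 1 = 32
Optimal value attained by: σ = (2, 1, 4, 3).
Answer: det⊕(T) = 86; verdict: NONSINGULAR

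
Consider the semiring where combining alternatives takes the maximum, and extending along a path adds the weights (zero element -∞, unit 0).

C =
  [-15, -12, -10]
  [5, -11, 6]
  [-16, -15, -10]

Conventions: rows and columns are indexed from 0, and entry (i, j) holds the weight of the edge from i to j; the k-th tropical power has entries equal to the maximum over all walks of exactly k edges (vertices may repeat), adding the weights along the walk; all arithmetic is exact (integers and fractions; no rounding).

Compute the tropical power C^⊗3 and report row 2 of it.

C^⊗2:
  [-7, -23, -6]
  [-6, -7, -4]
  [-10, -25, -9]
C^⊗3:
  [-18, -19, -16]
  [-2, -18, -1]
  [-20, -22, -19]
Answer: row 2 of C^⊗3 = [-20, -22, -19]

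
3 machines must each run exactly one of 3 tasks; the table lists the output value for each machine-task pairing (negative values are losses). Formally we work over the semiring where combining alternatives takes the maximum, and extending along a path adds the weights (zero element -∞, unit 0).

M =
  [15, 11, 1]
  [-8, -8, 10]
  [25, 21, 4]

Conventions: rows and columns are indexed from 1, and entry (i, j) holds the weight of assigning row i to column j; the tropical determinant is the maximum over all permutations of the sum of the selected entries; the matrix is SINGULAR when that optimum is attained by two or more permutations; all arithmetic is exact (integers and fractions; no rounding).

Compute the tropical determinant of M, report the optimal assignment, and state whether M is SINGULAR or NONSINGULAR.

σ = (1, 2, 3): 15 + (-8) + 4 = 11
σ = (1, 3, 2): 15 + 10 + 21 = 46
σ = (2, 1, 3): 11 + (-8) + 4 = 7
σ = (2, 3, 1): 11 + 10 + 25 = 46
σ = (3, 1, 2): 1 + (-8) + 21 = 14
σ = (3, 2, 1): 1 + (-8) + 25 = 18
Optimal value attained by: σ = (1, 3, 2).
Answer: det⊕(M) = 46; verdict: SINGULAR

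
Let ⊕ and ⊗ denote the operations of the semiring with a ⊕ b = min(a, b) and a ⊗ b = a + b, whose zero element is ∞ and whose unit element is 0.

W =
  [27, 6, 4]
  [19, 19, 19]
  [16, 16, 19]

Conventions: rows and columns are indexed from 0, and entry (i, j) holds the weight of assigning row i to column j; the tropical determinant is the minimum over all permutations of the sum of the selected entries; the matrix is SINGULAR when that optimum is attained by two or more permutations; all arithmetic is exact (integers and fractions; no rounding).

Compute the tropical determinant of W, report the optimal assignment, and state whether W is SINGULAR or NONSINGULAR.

σ = (0, 1, 2): 27 + 19 + 19 = 65
σ = (0, 2, 1): 27 + 19 + 16 = 62
σ = (1, 0, 2): 6 + 19 + 19 = 44
σ = (1, 2, 0): 6 + 19 + 16 = 41
σ = (2, 0, 1): 4 + 19 + 16 = 39
σ = (2, 1, 0): 4 + 19 + 16 = 39
Optimal value attained by: σ = (2, 0, 1).
Answer: det⊕(W) = 39; verdict: SINGULAR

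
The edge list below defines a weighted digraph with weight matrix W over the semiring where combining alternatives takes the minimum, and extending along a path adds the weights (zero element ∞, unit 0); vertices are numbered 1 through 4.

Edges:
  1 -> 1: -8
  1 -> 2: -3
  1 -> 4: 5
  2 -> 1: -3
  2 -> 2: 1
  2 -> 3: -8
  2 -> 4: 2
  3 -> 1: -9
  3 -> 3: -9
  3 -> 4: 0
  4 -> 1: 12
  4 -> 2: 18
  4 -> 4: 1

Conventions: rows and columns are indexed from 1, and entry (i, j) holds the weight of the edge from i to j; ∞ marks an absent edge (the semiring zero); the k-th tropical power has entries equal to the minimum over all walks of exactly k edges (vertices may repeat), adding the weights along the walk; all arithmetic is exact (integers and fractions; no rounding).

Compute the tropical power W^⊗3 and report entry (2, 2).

W^⊗2:
  [-16, -11, -11, -3]
  [-17, -6, -17, -8]
  [-18, -12, -18, -9]
  [4, 9, 10, 2]
W^⊗3:
  [-24, -19, -20, -11]
  [-26, -20, -26, -17]
  [-27, -21, -27, -18]
  [-4, 1, 1, 3]
Key observation: the optimum is the walk 2->3->1->2, with weight (-8) + (-9) + (-3) = -20.
Optimal value attained by: walk 2->3->1->2.
Answer: (W^⊗3)[2][2] = -20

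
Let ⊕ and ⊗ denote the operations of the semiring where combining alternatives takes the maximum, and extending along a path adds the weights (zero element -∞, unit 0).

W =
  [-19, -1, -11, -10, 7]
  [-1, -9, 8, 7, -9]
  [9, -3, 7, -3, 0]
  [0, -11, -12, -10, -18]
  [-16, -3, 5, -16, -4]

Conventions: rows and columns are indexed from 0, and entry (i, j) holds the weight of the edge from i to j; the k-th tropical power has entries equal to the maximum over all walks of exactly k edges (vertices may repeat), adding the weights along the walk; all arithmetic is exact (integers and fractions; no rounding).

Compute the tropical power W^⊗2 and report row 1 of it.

W^⊗2:
  [-2, 4, 12, 6, 3]
  [17, 5, 15, 5, 8]
  [16, 8, 14, 4, 16]
  [-3, -1, -3, -4, 7]
  [14, 2, 12, 4, 5]
Answer: row 1 of W^⊗2 = [17, 5, 15, 5, 8]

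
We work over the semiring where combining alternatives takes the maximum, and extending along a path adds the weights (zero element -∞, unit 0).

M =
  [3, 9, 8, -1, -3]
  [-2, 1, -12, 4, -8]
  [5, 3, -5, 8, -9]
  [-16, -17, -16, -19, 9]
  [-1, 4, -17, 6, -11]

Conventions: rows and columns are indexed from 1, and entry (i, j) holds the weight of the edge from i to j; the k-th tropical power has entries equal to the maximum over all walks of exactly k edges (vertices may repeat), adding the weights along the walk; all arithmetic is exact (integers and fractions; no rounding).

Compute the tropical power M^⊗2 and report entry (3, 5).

M^⊗2:
  [13, 12, 11, 16, 8]
  [1, 7, 6, 5, 13]
  [8, 14, 13, 7, 17]
  [8, 13, -8, 15, -2]
  [2, 8, 7, 8, 15]
Key observation: the optimum is the walk 3->4->5, with weight 8 + 9 = 17.
Optimal value attained by: walk 3->4->5.
Answer: (M^⊗2)[3][5] = 17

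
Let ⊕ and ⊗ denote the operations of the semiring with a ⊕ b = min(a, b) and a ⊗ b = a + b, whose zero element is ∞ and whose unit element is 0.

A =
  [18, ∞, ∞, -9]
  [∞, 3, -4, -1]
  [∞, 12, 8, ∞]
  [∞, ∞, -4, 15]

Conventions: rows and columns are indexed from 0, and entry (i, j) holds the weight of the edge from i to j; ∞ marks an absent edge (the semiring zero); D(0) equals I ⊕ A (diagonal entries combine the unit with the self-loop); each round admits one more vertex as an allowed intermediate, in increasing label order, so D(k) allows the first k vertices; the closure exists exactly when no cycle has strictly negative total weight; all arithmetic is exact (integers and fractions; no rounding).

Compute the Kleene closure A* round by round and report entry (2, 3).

D(0):
  [0, ∞, ∞, -9]
  [∞, 0, -4, -1]
  [∞, 12, 0, ∞]
  [∞, ∞, -4, 0]
D(1):
  [0, ∞, ∞, -9]
  [∞, 0, -4, -1]
  [∞, 12, 0, ∞]
  [∞, ∞, -4, 0]
D(2):
  [0, ∞, ∞, -9]
  [∞, 0, -4, -1]
  [∞, 12, 0, 11]
  [∞, ∞, -4, 0]
D(3):
  [0, ∞, ∞, -9]
  [∞, 0, -4, -1]
  [∞, 12, 0, 11]
  [∞, 8, -4, 0]
D(4):
  [0, -1, -13, -9]
  [∞, 0, -5, -1]
  [∞, 12, 0, 11]
  [∞, 8, -4, 0]
Answer: A*[2][3] = 11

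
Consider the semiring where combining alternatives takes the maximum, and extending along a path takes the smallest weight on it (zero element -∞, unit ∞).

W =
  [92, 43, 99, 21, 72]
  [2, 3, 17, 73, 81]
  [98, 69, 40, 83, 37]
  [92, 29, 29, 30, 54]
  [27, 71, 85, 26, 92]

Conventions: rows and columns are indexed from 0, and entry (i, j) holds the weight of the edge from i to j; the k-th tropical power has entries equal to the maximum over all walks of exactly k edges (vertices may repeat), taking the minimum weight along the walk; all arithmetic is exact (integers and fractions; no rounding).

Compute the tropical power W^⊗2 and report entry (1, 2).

W^⊗2:
  [98, 71, 92, 83, 72]
  [73, 71, 81, 30, 81]
  [92, 43, 98, 69, 72]
  [92, 54, 92, 30, 72]
  [85, 71, 85, 83, 92]
Key observation: the optimum is the walk 1->4->2, with weight 81 min 85 = 81.
Optimal value attained by: walk 1->4->2.
Answer: (W^⊗2)[1][2] = 81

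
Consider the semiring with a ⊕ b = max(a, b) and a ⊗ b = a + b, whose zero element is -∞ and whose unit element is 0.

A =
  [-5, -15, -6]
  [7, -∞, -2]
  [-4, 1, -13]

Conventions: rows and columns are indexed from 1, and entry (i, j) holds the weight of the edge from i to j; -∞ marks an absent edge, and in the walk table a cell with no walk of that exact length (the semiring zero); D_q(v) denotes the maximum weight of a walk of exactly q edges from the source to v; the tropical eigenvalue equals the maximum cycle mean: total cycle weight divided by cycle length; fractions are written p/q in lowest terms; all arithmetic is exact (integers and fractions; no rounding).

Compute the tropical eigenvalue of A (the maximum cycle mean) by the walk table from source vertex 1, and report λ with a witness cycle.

q=0: [0, -∞, -∞]
q=1: [-5, -15, -6]
q=2: [-8, -5, -11]
q=3: [2, -10, -7]
Optimal cycle mean attained by: cycle 1->3->2->1, total (-6) + 1 + 7, length 3.
Answer: λ = 2/3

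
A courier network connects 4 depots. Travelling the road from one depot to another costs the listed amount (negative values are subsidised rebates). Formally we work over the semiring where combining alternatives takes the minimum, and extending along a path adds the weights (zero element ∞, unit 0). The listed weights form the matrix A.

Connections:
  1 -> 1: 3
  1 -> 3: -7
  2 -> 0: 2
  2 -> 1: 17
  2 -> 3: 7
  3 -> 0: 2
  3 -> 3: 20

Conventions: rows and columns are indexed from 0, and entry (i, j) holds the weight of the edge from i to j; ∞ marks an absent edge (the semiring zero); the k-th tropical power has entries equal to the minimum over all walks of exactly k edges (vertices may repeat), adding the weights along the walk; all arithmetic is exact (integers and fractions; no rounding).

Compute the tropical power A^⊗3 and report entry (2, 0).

A^⊗2:
  [∞, ∞, ∞, ∞]
  [-5, 6, ∞, -4]
  [9, 20, ∞, 10]
  [22, ∞, ∞, 40]
A^⊗3:
  [∞, ∞, ∞, ∞]
  [-2, 9, ∞, -1]
  [12, 23, ∞, 13]
  [42, ∞, ∞, 60]
Key observation: the optimum is the walk 2->1->3->0, with weight 17 + (-7) + 2 = 12.
Optimal value attained by: walk 2->1->3->0.
Answer: (A^⊗3)[2][0] = 12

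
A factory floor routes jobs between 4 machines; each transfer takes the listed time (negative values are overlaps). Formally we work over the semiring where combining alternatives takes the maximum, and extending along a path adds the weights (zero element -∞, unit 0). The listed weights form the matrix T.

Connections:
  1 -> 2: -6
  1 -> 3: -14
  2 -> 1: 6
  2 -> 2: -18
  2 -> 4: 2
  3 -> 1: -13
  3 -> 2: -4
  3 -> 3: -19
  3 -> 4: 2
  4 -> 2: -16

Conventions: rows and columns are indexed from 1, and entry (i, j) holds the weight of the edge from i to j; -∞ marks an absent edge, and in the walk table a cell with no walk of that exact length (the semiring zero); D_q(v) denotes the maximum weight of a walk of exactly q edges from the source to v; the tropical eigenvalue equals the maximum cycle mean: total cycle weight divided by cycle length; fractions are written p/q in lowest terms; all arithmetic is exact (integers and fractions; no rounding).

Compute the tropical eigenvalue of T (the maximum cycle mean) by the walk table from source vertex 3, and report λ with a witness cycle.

q=0: [-∞, -∞, 0, -∞]
q=1: [-13, -4, -19, 2]
q=2: [2, -14, -27, -2]
q=3: [-8, -4, -12, -12]
q=4: [2, -14, -22, -2]
Optimal cycle mean attained by: cycle 1->2->1, total (-6) + 6, length 2.
Answer: λ = 0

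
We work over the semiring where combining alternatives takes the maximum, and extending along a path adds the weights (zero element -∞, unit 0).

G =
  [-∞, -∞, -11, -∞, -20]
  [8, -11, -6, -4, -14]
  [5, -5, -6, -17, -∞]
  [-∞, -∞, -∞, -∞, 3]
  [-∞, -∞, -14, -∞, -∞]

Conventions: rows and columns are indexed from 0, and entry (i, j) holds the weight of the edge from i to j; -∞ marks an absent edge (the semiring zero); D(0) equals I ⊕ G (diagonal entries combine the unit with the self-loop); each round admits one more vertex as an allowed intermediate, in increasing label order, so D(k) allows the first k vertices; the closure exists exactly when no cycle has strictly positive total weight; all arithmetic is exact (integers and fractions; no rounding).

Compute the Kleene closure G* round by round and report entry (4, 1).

D(0):
  [0, -∞, -11, -∞, -20]
  [8, 0, -6, -4, -14]
  [5, -5, 0, -17, -∞]
  [-∞, -∞, -∞, 0, 3]
  [-∞, -∞, -14, -∞, 0]
D(1):
  [0, -∞, -11, -∞, -20]
  [8, 0, -3, -4, -12]
  [5, -5, 0, -17, -15]
  [-∞, -∞, -∞, 0, 3]
  [-∞, -∞, -14, -∞, 0]
D(2):
  [0, -∞, -11, -∞, -20]
  [8, 0, -3, -4, -12]
  [5, -5, 0, -9, -15]
  [-∞, -∞, -∞, 0, 3]
  [-∞, -∞, -14, -∞, 0]
D(3):
  [0, -16, -11, -20, -20]
  [8, 0, -3, -4, -12]
  [5, -5, 0, -9, -15]
  [-∞, -∞, -∞, 0, 3]
  [-9, -19, -14, -23, 0]
D(4):
  [0, -16, -11, -20, -17]
  [8, 0, -3, -4, -1]
  [5, -5, 0, -9, -6]
  [-∞, -∞, -∞, 0, 3]
  [-9, -19, -14, -23, 0]
D(5):
  [0, -16, -11, -20, -17]
  [8, 0, -3, -4, -1]
  [5, -5, 0, -9, -6]
  [-6, -16, -11, 0, 3]
  [-9, -19, -14, -23, 0]
Answer: G*[4][1] = -19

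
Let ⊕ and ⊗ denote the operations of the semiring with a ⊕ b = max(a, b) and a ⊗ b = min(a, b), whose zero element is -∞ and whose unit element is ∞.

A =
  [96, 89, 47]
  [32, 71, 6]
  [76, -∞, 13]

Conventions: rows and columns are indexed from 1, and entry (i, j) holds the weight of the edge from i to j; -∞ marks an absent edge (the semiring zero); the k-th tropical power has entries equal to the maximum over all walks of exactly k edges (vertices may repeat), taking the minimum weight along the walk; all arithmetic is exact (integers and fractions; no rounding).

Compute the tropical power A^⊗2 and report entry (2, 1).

A^⊗2:
  [96, 89, 47]
  [32, 71, 32]
  [76, 76, 47]
Key observation: the optimum is the walk 2->1->1, with weight 32 min 96 = 32.
Optimal value attained by: walk 2->1->1.
Answer: (A^⊗2)[2][1] = 32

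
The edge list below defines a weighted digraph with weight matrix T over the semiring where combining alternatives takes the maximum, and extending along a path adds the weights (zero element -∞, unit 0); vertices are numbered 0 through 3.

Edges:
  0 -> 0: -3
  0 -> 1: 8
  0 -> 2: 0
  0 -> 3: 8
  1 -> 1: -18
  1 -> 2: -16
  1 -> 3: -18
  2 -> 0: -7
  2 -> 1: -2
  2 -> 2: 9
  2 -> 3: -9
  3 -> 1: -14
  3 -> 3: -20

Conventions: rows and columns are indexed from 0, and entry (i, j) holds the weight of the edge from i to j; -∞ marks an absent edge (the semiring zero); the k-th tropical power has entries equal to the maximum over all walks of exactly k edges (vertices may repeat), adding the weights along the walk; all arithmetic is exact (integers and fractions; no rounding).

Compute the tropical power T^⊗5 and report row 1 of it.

T^⊗2:
  [-6, 5, 9, 5]
  [-23, -18, -7, -25]
  [2, 7, 18, 1]
  [-∞, -32, -30, -32]
T^⊗3:
  [2, 7, 18, 2]
  [-14, -9, 2, -15]
  [11, 16, 27, 10]
  [-37, -32, -21, -39]
T^⊗4:
  [11, 16, 27, 10]
  [-5, 0, 11, -6]
  [20, 25, 36, 19]
  [-28, -23, -12, -29]
T^⊗5:
  [20, 25, 36, 19]
  [4, 9, 20, 3]
  [29, 34, 45, 28]
  [-19, -14, -3, -20]
Answer: row 1 of T^⊗5 = [4, 9, 20, 3]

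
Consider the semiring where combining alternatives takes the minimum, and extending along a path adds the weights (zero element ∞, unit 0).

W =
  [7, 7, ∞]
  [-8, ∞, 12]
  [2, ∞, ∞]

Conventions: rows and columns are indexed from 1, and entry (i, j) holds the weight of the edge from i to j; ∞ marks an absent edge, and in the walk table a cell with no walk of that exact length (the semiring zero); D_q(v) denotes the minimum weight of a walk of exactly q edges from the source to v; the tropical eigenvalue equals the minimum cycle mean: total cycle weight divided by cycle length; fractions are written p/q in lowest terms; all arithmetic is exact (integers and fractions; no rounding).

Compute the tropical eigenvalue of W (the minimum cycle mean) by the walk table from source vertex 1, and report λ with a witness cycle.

q=0: [0, ∞, ∞]
q=1: [7, 7, ∞]
q=2: [-1, 14, 19]
q=3: [6, 6, 26]
Optimal cycle mean attained by: cycle 1->2->1, total 7 + (-8), length 2.
Answer: λ = -1/2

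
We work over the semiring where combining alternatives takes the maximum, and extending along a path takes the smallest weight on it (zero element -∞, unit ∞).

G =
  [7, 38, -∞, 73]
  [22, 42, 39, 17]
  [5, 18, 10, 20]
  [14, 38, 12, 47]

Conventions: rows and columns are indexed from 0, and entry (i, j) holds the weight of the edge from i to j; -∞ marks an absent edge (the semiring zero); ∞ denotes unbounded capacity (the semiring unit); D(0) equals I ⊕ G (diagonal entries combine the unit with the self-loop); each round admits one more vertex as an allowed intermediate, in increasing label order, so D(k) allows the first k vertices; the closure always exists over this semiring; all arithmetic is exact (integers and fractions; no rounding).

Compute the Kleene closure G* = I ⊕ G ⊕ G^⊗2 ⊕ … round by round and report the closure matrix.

D(0):
  [∞, 38, -∞, 73]
  [22, ∞, 39, 17]
  [5, 18, ∞, 20]
  [14, 38, 12, ∞]
D(1):
  [∞, 38, -∞, 73]
  [22, ∞, 39, 22]
  [5, 18, ∞, 20]
  [14, 38, 12, ∞]
D(2):
  [∞, 38, 38, 73]
  [22, ∞, 39, 22]
  [18, 18, ∞, 20]
  [22, 38, 38, ∞]
D(3):
  [∞, 38, 38, 73]
  [22, ∞, 39, 22]
  [18, 18, ∞, 20]
  [22, 38, 38, ∞]
D(4):
  [∞, 38, 38, 73]
  [22, ∞, 39, 22]
  [20, 20, ∞, 20]
  [22, 38, 38, ∞]
Answer: G* = [[∞, 38, 38, 73], [22, ∞, 39, 22], [20, 20, ∞, 20], [22, 38, 38, ∞]]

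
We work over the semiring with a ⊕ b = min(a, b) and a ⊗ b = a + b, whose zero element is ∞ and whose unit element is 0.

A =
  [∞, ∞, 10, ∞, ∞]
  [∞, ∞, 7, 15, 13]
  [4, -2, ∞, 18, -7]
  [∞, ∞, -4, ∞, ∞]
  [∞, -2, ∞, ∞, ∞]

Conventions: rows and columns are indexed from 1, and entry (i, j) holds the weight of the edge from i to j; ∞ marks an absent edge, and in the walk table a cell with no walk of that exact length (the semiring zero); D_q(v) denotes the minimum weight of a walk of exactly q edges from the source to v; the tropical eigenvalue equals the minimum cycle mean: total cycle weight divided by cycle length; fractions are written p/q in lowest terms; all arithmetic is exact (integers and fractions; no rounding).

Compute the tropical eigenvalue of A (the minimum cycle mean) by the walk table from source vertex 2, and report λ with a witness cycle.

q=0: [∞, 0, ∞, ∞, ∞]
q=1: [∞, ∞, 7, 15, 13]
q=2: [11, 5, 11, 25, 0]
q=3: [15, -2, 12, 20, 4]
q=4: [16, 2, 5, 13, 5]
q=5: [9, 3, 9, 17, -2]
Optimal cycle mean attained by: cycle 2->3->5->2, total 7 + (-7) + (-2), length 3.
Answer: λ = -2/3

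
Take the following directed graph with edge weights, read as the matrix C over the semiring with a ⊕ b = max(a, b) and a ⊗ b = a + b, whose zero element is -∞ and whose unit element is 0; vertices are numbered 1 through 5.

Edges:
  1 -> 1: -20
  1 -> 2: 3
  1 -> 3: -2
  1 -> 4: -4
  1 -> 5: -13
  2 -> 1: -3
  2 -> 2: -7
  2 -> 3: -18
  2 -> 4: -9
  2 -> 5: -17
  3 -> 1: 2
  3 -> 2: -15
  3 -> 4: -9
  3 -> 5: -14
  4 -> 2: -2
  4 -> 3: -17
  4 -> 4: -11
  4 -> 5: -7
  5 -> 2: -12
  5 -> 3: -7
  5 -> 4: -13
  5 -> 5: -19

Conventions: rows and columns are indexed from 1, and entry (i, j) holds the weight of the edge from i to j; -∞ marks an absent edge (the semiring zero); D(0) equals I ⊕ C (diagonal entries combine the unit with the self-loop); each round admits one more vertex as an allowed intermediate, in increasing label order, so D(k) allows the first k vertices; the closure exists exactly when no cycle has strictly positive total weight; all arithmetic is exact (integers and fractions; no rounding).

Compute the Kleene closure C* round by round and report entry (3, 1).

D(0):
  [0, 3, -2, -4, -13]
  [-3, 0, -18, -9, -17]
  [2, -15, 0, -9, -14]
  [-∞, -2, -17, 0, -7]
  [-∞, -12, -7, -13, 0]
D(1):
  [0, 3, -2, -4, -13]
  [-3, 0, -5, -7, -16]
  [2, 5, 0, -2, -11]
  [-∞, -2, -17, 0, -7]
  [-∞, -12, -7, -13, 0]
D(2):
  [0, 3, -2, -4, -13]
  [-3, 0, -5, -7, -16]
  [2, 5, 0, -2, -11]
  [-5, -2, -7, 0, -7]
  [-15, -12, -7, -13, 0]
D(3):
  [0, 3, -2, -4, -13]
  [-3, 0, -5, -7, -16]
  [2, 5, 0, -2, -11]
  [-5, -2, -7, 0, -7]
  [-5, -2, -7, -9, 0]
D(4):
  [0, 3, -2, -4, -11]
  [-3, 0, -5, -7, -14]
  [2, 5, 0, -2, -9]
  [-5, -2, -7, 0, -7]
  [-5, -2, -7, -9, 0]
D(5):
  [0, 3, -2, -4, -11]
  [-3, 0, -5, -7, -14]
  [2, 5, 0, -2, -9]
  [-5, -2, -7, 0, -7]
  [-5, -2, -7, -9, 0]
Answer: C*[3][1] = 2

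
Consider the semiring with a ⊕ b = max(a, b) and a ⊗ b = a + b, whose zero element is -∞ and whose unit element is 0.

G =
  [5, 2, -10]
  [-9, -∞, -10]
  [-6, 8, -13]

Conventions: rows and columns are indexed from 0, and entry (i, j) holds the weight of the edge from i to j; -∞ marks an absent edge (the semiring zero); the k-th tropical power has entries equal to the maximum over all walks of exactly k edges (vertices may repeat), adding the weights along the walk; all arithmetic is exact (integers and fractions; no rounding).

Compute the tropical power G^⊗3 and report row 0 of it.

G^⊗2:
  [10, 7, -5]
  [-4, -2, -19]
  [-1, -4, -2]
G^⊗3:
  [15, 12, 0]
  [1, -2, -12]
  [4, 6, -11]
Answer: row 0 of G^⊗3 = [15, 12, 0]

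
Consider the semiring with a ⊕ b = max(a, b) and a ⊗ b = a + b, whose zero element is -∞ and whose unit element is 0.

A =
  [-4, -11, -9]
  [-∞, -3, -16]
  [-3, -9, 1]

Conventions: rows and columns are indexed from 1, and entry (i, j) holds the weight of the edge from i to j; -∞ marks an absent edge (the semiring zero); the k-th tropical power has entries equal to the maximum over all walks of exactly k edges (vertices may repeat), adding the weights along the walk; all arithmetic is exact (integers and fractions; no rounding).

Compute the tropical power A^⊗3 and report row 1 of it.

A^⊗2:
  [-8, -14, -8]
  [-19, -6, -15]
  [-2, -8, 2]
A^⊗3:
  [-11, -17, -7]
  [-18, -9, -14]
  [-1, -7, 3]
Answer: row 1 of A^⊗3 = [-11, -17, -7]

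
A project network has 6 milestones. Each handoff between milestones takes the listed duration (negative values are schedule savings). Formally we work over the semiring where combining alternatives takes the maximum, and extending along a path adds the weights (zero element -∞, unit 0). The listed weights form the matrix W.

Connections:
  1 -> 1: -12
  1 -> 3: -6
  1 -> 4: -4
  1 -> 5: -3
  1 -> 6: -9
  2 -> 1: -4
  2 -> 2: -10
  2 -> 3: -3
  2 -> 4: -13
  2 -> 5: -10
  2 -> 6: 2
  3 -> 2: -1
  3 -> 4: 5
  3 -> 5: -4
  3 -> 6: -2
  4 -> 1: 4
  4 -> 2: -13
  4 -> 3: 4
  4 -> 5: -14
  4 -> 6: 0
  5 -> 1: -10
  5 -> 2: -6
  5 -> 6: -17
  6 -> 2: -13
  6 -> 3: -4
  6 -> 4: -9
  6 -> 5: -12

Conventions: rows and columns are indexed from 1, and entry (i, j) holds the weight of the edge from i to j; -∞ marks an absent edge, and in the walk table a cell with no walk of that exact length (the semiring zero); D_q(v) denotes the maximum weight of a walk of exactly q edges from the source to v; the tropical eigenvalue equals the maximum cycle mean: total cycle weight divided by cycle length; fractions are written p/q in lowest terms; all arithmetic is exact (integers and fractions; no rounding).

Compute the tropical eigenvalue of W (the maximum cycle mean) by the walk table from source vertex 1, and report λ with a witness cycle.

q=0: [0, -∞, -∞, -∞, -∞, -∞]
q=1: [-12, -∞, -6, -4, -3, -9]
q=2: [0, -7, 0, -1, -10, -4]
q=3: [3, -1, 3, 5, -3, -1]
q=4: [9, 2, 9, 8, 0, 5]
q=5: [12, 8, 12, 14, 6, 8]
q=6: [18, 11, 18, 17, 9, 14]
Optimal cycle mean attained by: cycle 3->4->3, total 5 + 4, length 2.
Answer: λ = 9/2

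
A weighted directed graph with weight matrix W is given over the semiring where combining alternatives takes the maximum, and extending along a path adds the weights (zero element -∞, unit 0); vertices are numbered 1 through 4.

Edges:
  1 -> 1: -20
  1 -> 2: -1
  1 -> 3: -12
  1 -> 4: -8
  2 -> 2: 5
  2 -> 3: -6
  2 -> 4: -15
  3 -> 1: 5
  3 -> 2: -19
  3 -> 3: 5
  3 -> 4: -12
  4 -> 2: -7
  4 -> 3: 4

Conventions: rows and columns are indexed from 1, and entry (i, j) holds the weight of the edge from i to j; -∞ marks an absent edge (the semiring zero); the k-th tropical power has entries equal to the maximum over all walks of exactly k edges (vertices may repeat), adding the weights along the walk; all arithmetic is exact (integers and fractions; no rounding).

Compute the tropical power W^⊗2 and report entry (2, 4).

W^⊗2:
  [-7, 4, -4, -16]
  [-1, 10, -1, -10]
  [10, 4, 10, -3]
  [9, -2, 9, -8]
Key observation: the optimum is the walk 2->2->4, with weight 5 + (-15) = -10.
Optimal value attained by: walk 2->2->4.
Answer: (W^⊗2)[2][4] = -10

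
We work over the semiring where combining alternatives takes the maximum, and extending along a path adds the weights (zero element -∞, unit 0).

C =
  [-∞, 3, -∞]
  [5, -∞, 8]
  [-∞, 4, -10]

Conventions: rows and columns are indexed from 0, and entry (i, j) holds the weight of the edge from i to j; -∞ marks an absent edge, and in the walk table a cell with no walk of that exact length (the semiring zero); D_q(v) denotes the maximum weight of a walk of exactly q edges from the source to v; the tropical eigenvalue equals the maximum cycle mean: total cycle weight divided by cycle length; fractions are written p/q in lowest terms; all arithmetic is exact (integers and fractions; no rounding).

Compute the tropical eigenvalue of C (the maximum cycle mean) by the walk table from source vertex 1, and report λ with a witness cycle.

q=0: [-∞, 0, -∞]
q=1: [5, -∞, 8]
q=2: [-∞, 12, -2]
q=3: [17, 2, 20]
Optimal cycle mean attained by: cycle 1->2->1, total 8 + 4, length 2.
Answer: λ = 6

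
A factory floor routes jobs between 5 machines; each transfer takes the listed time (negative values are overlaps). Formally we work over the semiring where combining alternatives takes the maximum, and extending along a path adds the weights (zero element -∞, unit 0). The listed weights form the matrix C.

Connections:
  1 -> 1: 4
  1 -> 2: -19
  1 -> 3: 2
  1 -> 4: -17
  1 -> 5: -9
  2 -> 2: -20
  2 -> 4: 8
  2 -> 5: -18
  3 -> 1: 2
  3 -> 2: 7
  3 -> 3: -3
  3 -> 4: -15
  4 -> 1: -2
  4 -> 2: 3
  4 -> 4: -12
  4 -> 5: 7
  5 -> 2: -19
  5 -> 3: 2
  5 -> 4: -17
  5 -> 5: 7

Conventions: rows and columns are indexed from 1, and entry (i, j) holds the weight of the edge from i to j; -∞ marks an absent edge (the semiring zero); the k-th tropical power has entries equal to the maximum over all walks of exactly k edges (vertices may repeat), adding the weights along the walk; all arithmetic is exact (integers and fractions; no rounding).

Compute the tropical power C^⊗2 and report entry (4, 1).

C^⊗2:
  [8, 9, 6, -11, -2]
  [6, 11, -16, -4, 15]
  [6, 4, 4, 15, -7]
  [2, -9, 9, 11, 14]
  [4, 9, 9, -10, 14]
Key observation: the optimum is the walk 4->1->1, with weight (-2) + 4 = 2.
Optimal value attained by: walk 4->1->1.
Answer: (C^⊗2)[4][1] = 2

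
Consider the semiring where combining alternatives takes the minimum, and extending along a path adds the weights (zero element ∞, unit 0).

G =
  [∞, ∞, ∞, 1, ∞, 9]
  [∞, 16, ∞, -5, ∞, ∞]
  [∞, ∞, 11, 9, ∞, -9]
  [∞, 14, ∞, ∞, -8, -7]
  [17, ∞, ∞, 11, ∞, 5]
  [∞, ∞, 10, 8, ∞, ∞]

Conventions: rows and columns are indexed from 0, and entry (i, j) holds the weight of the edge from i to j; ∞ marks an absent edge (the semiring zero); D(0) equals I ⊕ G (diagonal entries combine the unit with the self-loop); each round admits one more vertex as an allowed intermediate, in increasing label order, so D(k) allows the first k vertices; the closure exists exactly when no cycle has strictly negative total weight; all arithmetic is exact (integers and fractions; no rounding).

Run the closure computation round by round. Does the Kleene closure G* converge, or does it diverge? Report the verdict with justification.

D(0):
  [0, ∞, ∞, 1, ∞, 9]
  [∞, 0, ∞, -5, ∞, ∞]
  [∞, ∞, 0, 9, ∞, -9]
  [∞, 14, ∞, 0, -8, -7]
  [17, ∞, ∞, 11, 0, 5]
  [∞, ∞, 10, 8, ∞, 0]
D(1):
  [0, ∞, ∞, 1, ∞, 9]
  [∞, 0, ∞, -5, ∞, ∞]
  [∞, ∞, 0, 9, ∞, -9]
  [∞, 14, ∞, 0, -8, -7]
  [17, ∞, ∞, 11, 0, 5]
  [∞, ∞, 10, 8, ∞, 0]
D(2):
  [0, ∞, ∞, 1, ∞, 9]
  [∞, 0, ∞, -5, ∞, ∞]
  [∞, ∞, 0, 9, ∞, -9]
  [∞, 14, ∞, 0, -8, -7]
  [17, ∞, ∞, 11, 0, 5]
  [∞, ∞, 10, 8, ∞, 0]
D(3):
  [0, ∞, ∞, 1, ∞, 9]
  [∞, 0, ∞, -5, ∞, ∞]
  [∞, ∞, 0, 9, ∞, -9]
  [∞, 14, ∞, 0, -8, -7]
  [17, ∞, ∞, 11, 0, 5]
  [∞, ∞, 10, 8, ∞, 0]
D(4):
  [0, 15, ∞, 1, -7, -6]
  [∞, 0, ∞, -5, -13, -12]
  [∞, 23, 0, 9, 1, -9]
  [∞, 14, ∞, 0, -8, -7]
  [17, 25, ∞, 11, 0, 4]
  [∞, 22, 10, 8, 0, 0]
D(5):
  [0, 15, ∞, 1, -7, -6]
  [4, 0, ∞, -5, -13, -12]
  [18, 23, 0, 9, 1, -9]
  [9, 14, ∞, 0, -8, -7]
  [17, 25, ∞, 11, 0, 4]
  [17, 22, 10, 8, 0, 0]
D(6):
  [0, 15, 4, 1, -7, -6]
  [4, 0, -2, -5, -13, -12]
  [8, 13, 0, -1, -9, -9]
  [9, 14, 3, 0, -8, -7]
  [17, 25, 14, 11, 0, 4]
  [17, 22, 10, 8, 0, 0]
Key observation: every diagonal entry stays at the unit through all rounds, so no improving cycle exists.
Answer: CONVERGES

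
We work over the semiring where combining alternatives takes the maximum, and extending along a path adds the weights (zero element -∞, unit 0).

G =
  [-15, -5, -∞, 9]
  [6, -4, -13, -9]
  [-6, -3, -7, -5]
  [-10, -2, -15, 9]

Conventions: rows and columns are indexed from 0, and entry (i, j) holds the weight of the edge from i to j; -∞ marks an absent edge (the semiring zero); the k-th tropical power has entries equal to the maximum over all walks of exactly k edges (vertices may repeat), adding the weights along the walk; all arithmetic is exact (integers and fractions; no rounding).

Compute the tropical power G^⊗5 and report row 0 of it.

G^⊗2:
  [1, 7, -6, 18]
  [2, 1, -17, 15]
  [3, -7, -14, 4]
  [4, 7, -6, 18]
G^⊗3:
  [13, 16, 3, 27]
  [7, 13, 0, 24]
  [-1, 2, -11, 13]
  [13, 16, 3, 27]
G^⊗4:
  [22, 25, 12, 36]
  [19, 22, 9, 33]
  [8, 11, -2, 22]
  [22, 25, 12, 36]
G^⊗5:
  [31, 34, 21, 45]
  [28, 31, 18, 42]
  [17, 20, 7, 31]
  [31, 34, 21, 45]
Answer: row 0 of G^⊗5 = [31, 34, 21, 45]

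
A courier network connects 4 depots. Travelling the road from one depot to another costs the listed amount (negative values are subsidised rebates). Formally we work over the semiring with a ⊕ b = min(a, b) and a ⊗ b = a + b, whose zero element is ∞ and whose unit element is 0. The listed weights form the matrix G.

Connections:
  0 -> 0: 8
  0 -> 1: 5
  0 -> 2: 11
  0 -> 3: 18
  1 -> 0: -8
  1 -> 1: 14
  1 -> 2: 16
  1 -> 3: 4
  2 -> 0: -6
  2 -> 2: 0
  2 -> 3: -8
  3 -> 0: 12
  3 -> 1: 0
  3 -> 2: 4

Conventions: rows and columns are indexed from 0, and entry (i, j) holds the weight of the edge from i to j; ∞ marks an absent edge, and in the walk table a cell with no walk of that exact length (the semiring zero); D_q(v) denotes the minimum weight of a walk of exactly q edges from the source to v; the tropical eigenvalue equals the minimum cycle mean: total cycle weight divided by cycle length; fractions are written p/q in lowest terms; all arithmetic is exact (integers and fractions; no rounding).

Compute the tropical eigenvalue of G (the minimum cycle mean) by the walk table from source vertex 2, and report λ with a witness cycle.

q=0: [∞, ∞, 0, ∞]
q=1: [-6, ∞, 0, -8]
q=2: [-6, -8, -4, -8]
q=3: [-16, -8, -4, -12]
q=4: [-16, -12, -8, -12]
Optimal cycle mean attained by: cycle 2->3->2, total (-8) + 4, length 2.
Answer: λ = -2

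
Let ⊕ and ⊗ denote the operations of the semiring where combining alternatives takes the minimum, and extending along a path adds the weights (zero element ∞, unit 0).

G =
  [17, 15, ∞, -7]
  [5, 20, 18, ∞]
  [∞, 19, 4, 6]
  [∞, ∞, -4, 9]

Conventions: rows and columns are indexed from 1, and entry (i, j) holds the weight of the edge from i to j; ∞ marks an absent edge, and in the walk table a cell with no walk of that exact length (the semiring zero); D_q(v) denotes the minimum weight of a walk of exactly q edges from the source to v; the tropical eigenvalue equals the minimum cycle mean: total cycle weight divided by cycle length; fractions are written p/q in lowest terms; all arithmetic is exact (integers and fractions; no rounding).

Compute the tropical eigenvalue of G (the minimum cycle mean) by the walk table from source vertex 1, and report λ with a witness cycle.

q=0: [0, ∞, ∞, ∞]
q=1: [17, 15, ∞, -7]
q=2: [20, 32, -11, 2]
q=3: [37, 8, -7, -5]
q=4: [13, 12, -9, -1]
Optimal cycle mean attained by: cycle 3->4->3, total 6 + (-4), length 2.
Answer: λ = 1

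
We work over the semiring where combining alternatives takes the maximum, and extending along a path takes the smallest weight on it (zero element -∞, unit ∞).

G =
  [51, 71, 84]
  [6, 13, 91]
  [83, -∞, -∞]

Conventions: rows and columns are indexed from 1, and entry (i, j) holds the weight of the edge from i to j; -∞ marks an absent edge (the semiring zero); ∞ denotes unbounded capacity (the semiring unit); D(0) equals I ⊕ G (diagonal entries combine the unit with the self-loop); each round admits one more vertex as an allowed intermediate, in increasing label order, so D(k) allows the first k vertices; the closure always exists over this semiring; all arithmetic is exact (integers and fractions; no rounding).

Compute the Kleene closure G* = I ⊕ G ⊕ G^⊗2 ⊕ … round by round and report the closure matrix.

D(0):
  [∞, 71, 84]
  [6, ∞, 91]
  [83, -∞, ∞]
D(1):
  [∞, 71, 84]
  [6, ∞, 91]
  [83, 71, ∞]
D(2):
  [∞, 71, 84]
  [6, ∞, 91]
  [83, 71, ∞]
D(3):
  [∞, 71, 84]
  [83, ∞, 91]
  [83, 71, ∞]
Answer: G* = [[∞, 71, 84], [83, ∞, 91], [83, 71, ∞]]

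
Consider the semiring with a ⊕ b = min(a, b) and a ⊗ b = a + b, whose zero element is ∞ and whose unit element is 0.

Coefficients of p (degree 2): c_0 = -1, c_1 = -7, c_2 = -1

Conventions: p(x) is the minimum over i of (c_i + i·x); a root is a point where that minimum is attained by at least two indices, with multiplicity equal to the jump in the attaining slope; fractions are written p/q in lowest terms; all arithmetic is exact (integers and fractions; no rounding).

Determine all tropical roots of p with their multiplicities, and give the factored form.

hull edge (i=0, c=-1) to (i=1, c=-7): slope -6, span 1
hull edge (i=1, c=-7) to (i=2, c=-1): slope 6, span 1
Factored form: p(x) = -1 ⊗ (x ⊕ (-6)) ⊗ (x ⊕ 6)
Answer: roots = -6 (mult 1), 6 (mult 1)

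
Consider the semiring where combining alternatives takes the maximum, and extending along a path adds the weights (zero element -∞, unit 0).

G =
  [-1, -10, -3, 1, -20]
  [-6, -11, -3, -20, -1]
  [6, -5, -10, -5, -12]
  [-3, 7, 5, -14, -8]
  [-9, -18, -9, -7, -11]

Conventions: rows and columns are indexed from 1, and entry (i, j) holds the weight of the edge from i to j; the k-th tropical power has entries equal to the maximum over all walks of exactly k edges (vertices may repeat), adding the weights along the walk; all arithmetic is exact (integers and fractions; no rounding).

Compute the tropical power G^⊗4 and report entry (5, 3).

G^⊗2:
  [3, 8, 6, 0, -7]
  [3, -8, -9, -5, -12]
  [5, 2, 3, 7, -6]
  [11, 0, 4, 0, 6]
  [-3, 0, -2, -8, -15]
G^⊗3:
  [12, 7, 5, 4, 7]
  [2, 2, 0, 4, -9]
  [9, 14, 12, 6, 1]
  [10, 7, 8, 12, -1]
  [4, -1, -3, -2, -1]
G^⊗4:
  [11, 11, 9, 13, 6]
  [6, 11, 9, 3, 1]
  [18, 13, 11, 10, 13]
  [14, 19, 17, 11, 6]
  [3, 5, 3, 5, -2]
Key observation: the optimum is the walk 5->3->1->4->3, with weight (-9) + 6 + 1 + 5 = 3.
Optimal value attained by: walk 5->3->1->4->3.
Answer: (G^⊗4)[5][3] = 3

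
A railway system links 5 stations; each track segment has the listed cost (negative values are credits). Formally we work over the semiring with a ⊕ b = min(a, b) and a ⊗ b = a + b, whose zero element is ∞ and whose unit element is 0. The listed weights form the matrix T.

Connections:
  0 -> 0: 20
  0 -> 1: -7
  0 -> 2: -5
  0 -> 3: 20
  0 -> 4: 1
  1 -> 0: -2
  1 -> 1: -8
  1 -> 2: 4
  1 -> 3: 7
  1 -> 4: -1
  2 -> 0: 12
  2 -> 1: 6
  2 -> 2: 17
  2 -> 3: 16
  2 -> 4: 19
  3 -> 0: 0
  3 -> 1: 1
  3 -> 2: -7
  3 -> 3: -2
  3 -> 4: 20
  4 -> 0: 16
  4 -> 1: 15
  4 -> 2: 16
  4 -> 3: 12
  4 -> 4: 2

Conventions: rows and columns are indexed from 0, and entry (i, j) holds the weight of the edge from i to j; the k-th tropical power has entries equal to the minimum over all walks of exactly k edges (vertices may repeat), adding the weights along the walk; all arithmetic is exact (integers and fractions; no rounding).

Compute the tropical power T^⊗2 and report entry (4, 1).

T^⊗2:
  [-9, -15, -3, 0, -8]
  [-10, -16, -7, -1, -9]
  [4, -2, 7, 13, 5]
  [-2, -7, -9, -4, 0]
  [12, 7, 5, 10, 4]
Key observation: the optimum is the walk 4->1->1, with weight 15 + (-8) = 7.
Optimal value attained by: walk 4->1->1.
Answer: (T^⊗2)[4][1] = 7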